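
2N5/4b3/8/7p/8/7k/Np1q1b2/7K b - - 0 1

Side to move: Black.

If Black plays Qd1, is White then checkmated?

yes

After Qd1: white king on h1; in check: yes, from the black queen on d1.
King squares — g1: attacked by Qd1; g2: attacked by Kh3; h2: attacked by Kh3.
White has no legal moves → checkmate.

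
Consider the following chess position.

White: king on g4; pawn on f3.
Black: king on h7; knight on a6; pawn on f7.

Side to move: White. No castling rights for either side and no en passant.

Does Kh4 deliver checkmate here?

no

After Kh4: black king on h7; in check: no.
Black is not in check, so this cannot be checkmate.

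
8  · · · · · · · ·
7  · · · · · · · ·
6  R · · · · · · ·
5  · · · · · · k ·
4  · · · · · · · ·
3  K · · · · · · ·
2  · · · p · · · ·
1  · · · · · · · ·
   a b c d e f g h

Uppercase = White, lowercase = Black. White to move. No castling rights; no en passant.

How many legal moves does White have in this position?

16

White to move; king on a3.
In check: no.
Legal moves: Ra8, Ra7, Rh6, Rg6+, Rf6, Re6, Rd6, Rc6, Rb6, Ra5+, Ra4, Kb4, Ka4, Kb3, Kb2, Ka2.
Count: 16.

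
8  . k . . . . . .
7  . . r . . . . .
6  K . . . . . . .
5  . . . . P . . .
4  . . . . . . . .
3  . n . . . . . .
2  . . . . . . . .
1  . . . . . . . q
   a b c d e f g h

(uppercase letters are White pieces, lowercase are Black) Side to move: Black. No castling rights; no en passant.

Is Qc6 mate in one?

yes

After Qc6: white king on a6; in check: yes, from the black queen on c6.
King squares — a5: attacked by Nb3; b5: attacked by Qc6; b6: attacked by Qc6; a7: attacked by Rc7; b7: attacked by Qc6.
White has no legal moves → checkmate.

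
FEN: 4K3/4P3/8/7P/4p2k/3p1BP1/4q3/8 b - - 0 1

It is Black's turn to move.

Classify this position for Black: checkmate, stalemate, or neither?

neither

Black to move; black king on h4.
In check: yes, from the white pawn on g3.
King squares — g3: available; h3: available; g4: attacked by Bf3; g5: available; h5: attacked by Bf3.
Legal moves for Black: Kg5, Kh3, Kxg3.
Black is in check but has 3 legal moves → neither.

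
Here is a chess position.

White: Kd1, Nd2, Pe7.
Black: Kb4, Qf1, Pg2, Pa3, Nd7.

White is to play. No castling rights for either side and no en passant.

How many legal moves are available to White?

White to move; king on d1.
In check: yes, from the black queen on f1.
Legal moves: Kc2, Nxf1.
Count: 2.

2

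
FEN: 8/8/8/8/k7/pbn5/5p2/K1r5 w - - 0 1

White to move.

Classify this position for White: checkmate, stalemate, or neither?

checkmate

White to move; white king on a1.
In check: yes, from the black rook on c1.
King squares — b1: attacked by Rc1; a2: attacked by Bb3; b2: attacked by Pa3.
Legal moves for White: none.
In check with no legal moves → checkmate.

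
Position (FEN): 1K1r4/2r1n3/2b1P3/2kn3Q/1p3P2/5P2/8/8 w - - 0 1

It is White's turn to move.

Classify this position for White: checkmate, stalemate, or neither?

checkmate

White to move; white king on b8.
In check: yes, from the black rook on d8.
King squares — a7: attacked by Rc7; b7: attacked by Bc6; c7: attacked by Nd5; a8: attacked by Bc6; c8: attacked by Rc7.
Legal moves for White: none.
In check with no legal moves → checkmate.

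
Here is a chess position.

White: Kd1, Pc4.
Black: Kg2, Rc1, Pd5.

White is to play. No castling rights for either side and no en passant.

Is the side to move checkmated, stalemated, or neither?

neither

White to move; white king on d1.
In check: yes, from the black rook on c1.
Legal moves for White: Ke2, Kd2, Kxc1.
White is in check but has 3 legal moves → neither.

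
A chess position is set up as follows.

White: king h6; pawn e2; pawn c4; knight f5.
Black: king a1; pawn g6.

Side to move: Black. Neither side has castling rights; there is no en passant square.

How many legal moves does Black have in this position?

5

Black to move; king on a1.
In check: no.
Legal moves: Kb2, Ka2, Kb1, gxf5, g5.
Count: 5.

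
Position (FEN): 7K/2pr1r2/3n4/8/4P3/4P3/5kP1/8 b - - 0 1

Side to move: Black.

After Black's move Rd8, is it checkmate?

After Rd8: white king on h8; in check: yes, from the black rook on d8.
King squares — g7: attacked by Rf7; h7: attacked by Rf7; g8: attacked by Rd8.
White has no legal moves → checkmate.

yes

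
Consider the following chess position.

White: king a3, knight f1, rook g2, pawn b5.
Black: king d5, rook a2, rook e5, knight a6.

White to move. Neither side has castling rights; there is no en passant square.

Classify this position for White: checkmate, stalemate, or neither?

White to move; white king on a3.
In check: yes, from the black rook on a2.
Legal moves for White: Kb3, Kxa2, Rxa2.
White is in check but has 3 legal moves → neither.

neither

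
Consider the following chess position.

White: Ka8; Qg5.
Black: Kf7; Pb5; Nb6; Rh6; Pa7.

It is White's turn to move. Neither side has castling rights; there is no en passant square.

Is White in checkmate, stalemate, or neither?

White to move; white king on a8.
In check: yes, from the black knight on b6.
King squares — a7: available; b7: available; b8: available.
Legal moves for White: Kb8, Kb7, Kxa7.
White is in check but has 3 legal moves → neither.

neither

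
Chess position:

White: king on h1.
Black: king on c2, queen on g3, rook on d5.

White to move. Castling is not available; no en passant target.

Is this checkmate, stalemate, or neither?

White to move; white king on h1.
In check: no.
King squares — g1: attacked by Qg3; g2: attacked by Qg3; h2: attacked by Qg3.
Legal moves for White: none.
Not in check and no legal moves → stalemate.

stalemate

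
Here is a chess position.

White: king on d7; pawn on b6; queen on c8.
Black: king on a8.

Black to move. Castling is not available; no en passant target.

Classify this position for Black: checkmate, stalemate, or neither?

checkmate

Black to move; black king on a8.
In check: yes, from the white queen on c8.
King squares — a7: attacked by Pb6; b7: attacked by Qc8; b8: attacked by Qc8.
Legal moves for Black: none.
In check with no legal moves → checkmate.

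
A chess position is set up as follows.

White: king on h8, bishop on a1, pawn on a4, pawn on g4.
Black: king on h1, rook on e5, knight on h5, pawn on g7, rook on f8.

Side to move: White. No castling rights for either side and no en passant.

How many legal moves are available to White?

1

White to move; king on h8.
In check: yes, from the black rook on f8.
Legal moves: Kh7.
Count: 1.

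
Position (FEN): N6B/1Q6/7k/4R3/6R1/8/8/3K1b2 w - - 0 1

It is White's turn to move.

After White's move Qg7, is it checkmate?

After Qg7: black king on h6; in check: yes, from the white queen on g7.
King squares — g5: attacked by Rg4; h5: attacked by Re5; g6: attacked by Rg4; g7: attacked by Rg4; h7: attacked by Qg7.
Black has no legal moves → checkmate.

yes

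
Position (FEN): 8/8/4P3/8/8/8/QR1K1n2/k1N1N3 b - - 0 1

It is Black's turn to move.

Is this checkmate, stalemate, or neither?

checkmate

Black to move; black king on a1.
In check: yes, from the white queen on a2.
King squares — b1: attacked by Qa2; a2: attacked by Nc1; b2: attacked by Qa2.
Legal moves for Black: none.
In check with no legal moves → checkmate.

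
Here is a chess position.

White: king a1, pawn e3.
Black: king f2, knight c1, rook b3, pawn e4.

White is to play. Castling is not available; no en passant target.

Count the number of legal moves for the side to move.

White to move; king on a1.
In check: no.
Legal moves: none.
Count: 0.

0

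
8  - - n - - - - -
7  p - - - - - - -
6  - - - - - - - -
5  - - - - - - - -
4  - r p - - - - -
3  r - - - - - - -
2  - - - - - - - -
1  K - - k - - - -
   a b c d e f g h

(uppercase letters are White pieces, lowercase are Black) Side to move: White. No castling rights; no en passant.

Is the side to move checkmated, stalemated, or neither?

checkmate

White to move; white king on a1.
In check: yes, from the black rook on a3.
King squares — b1: attacked by Rb4; a2: attacked by Ra3; b2: attacked by Rb4.
Legal moves for White: none.
In check with no legal moves → checkmate.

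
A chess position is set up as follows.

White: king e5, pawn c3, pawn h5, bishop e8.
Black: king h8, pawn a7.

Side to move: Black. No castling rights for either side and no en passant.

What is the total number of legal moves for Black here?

5

Black to move; king on h8.
In check: no.
Legal moves: Kg8, Kh7, Kg7, a6, a5.
Count: 5.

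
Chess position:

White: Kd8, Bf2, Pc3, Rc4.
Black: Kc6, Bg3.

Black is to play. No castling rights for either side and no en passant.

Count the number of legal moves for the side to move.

4

Black to move; king on c6.
In check: yes, from the white rook on c4.
Legal moves: Kb7, Kd6, Kd5, Kb5.
Count: 4.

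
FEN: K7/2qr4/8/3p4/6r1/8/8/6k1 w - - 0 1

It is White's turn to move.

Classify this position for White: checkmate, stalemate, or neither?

stalemate

White to move; white king on a8.
In check: no.
King squares — a7: attacked by Qc7; b7: attacked by Qc7; b8: attacked by Qc7.
Legal moves for White: none.
Not in check and no legal moves → stalemate.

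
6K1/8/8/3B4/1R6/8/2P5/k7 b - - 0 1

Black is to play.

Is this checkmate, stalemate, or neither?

stalemate

Black to move; black king on a1.
In check: no.
King squares — b1: attacked by Rb4; a2: attacked by Bd5; b2: attacked by Rb4.
Legal moves for Black: none.
Not in check and no legal moves → stalemate.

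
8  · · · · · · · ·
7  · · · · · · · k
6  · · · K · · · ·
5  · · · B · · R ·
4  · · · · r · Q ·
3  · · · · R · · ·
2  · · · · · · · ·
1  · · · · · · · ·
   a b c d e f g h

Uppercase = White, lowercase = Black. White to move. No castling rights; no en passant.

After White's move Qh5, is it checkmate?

yes

After Qh5: black king on h7; in check: yes, from the white queen on h5.
King squares — g6: attacked by Rg5; h6: attacked by Qh5; g7: attacked by Rg5; g8: attacked by Bd5; h8: attacked by Qh5.
Black has no legal moves → checkmate.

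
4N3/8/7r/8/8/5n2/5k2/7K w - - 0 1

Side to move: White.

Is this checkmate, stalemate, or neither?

checkmate

White to move; white king on h1.
In check: yes, from the black rook on h6.
King squares — g1: attacked by Kf2; g2: attacked by Kf2; h2: attacked by Nf3.
Legal moves for White: none.
In check with no legal moves → checkmate.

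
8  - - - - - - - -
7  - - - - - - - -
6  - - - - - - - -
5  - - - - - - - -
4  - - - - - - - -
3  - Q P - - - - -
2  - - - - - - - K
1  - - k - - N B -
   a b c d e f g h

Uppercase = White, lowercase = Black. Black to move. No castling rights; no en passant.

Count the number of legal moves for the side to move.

Black to move; king on c1.
In check: no.
Legal moves: none.
Count: 0.

0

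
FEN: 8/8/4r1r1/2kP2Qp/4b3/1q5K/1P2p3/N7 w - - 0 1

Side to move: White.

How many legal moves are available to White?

5

White to move; king on h3.
In check: yes, from the black queen on b3.
Legal moves: Kh4, Kh2, Qg3, Qe3+, Nxb3+.
Count: 5.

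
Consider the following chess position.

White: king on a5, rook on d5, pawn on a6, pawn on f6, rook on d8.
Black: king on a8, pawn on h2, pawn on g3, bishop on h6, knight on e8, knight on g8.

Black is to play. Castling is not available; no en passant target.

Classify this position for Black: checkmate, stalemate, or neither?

Black to move; black king on a8.
In check: yes, from the white rook on d8.
King squares — a7: available; b7: attacked by Pa6; b8: attacked by Rd8.
Legal moves for Black: Ka7.
Black is in check but has 1 legal move → neither.

neither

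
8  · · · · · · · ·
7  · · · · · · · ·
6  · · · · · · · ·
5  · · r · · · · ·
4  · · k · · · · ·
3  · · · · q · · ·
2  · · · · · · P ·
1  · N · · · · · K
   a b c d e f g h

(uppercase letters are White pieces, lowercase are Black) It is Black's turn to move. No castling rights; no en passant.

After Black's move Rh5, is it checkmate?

After Rh5: white king on h1; in check: yes, from the black rook on h5.
King squares — g1: attacked by Qe3; g2: own pawn; h2: attacked by Rh5.
White has no legal moves → checkmate.

yes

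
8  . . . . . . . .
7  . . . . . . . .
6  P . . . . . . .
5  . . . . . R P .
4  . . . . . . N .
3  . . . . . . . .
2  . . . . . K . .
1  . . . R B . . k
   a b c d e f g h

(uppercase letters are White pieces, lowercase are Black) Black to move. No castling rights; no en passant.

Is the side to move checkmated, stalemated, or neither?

stalemate

Black to move; black king on h1.
In check: no.
King squares — g1: attacked by Kf2; g2: attacked by Kf2; h2: attacked by Ng4.
Legal moves for Black: none.
Not in check and no legal moves → stalemate.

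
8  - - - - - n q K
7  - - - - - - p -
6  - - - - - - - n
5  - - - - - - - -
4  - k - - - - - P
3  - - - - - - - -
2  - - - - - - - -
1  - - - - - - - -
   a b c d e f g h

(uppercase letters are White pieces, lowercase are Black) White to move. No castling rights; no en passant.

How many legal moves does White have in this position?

White to move; king on h8.
In check: yes, from the black queen on g8.
Legal moves: none.
Count: 0.

0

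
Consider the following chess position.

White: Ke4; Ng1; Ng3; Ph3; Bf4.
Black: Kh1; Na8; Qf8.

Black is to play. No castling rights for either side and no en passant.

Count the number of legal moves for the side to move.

Black to move; king on h1.
In check: yes, from the white knight on g3.
Legal moves: Kh2, Kg2, Kxg1.
Count: 3.

3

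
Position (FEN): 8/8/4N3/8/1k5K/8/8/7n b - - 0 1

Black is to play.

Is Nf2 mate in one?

no

After Nf2: white king on h4; in check: no.
White is not in check, so this cannot be checkmate.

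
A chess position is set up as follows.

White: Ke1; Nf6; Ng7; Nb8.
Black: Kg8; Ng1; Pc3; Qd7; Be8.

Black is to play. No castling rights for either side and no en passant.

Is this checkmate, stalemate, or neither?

Black to move; black king on g8.
In check: yes, from the white knight on f6.
King squares — f7: available; g7: available; h7: attacked by Nf6; f8: available; h8: available.
Legal moves for Black: Kh8, Kf8, Kxg7, Kf7.
Black is in check but has 4 legal moves → neither.

neither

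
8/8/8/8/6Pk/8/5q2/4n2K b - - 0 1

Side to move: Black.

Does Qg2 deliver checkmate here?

After Qg2: white king on h1; in check: yes, from the black queen on g2.
King squares — g1: attacked by Qg2; g2: attacked by Ne1; h2: attacked by Qg2.
White has no legal moves → checkmate.

yes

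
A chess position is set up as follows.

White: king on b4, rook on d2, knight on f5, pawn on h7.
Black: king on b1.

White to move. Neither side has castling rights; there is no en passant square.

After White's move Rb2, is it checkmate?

no

After Rb2: black king on b1; in check: yes, from the white rook on b2.
Black has 3 legal replies: Kxb2, Kc1, Ka1.
In check but a legal move exists → not checkmate.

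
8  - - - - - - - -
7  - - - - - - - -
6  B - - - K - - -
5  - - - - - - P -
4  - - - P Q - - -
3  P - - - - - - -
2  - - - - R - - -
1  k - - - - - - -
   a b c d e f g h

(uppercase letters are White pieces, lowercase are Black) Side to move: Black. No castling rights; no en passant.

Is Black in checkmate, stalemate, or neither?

Black to move; black king on a1.
In check: no.
King squares — b1: attacked by Qe4; a2: attacked by Re2; b2: attacked by Re2.
Legal moves for Black: none.
Not in check and no legal moves → stalemate.

stalemate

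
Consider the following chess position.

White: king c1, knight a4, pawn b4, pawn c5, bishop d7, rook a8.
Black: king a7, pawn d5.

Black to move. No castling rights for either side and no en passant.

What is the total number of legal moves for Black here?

Black to move; king on a7.
In check: yes, from the white rook on a8.
Legal moves: Kxa8, Kb7.
Count: 2.

2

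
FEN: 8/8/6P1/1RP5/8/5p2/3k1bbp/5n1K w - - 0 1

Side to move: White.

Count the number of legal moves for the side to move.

0

White to move; king on h1.
In check: yes, from the black bishop on g2.
Legal moves: none.
Count: 0.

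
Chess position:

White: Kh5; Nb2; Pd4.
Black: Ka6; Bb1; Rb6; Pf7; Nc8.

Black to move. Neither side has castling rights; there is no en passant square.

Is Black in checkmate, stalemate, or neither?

neither

Black to move; black king on a6.
In check: no.
Legal moves for Black include: Ne7, Na7, Nd6, Rb8, Rb7, Rh6+, Rg6, Rf6, Re6, Rd6, Rc6, Rb5+, Rb4, Rb3, Rxb2, Kb7, Ka7, Kb5, ... (list truncated; more exist).
Black has legal moves and is not in check → neither.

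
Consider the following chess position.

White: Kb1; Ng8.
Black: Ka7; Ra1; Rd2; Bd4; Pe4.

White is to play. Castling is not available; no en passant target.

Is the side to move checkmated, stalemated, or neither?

checkmate

White to move; white king on b1.
In check: yes, from the black rook on a1.
King squares — a1: attacked by Bd4; c1: attacked by Ra1; a2: attacked by Ra1; b2: attacked by Rd2; c2: attacked by Rd2.
Legal moves for White: none.
In check with no legal moves → checkmate.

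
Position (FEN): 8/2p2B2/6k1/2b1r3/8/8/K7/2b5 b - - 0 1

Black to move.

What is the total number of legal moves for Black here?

7

Black to move; king on g6.
In check: yes, from the white bishop on f7.
Legal moves: Kh7, Kg7, Kxf7, Kh6, Kf6, Kg5, Kf5.
Count: 7.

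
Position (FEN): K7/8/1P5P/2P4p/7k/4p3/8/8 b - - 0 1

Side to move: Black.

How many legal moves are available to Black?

Black to move; king on h4.
In check: no.
Legal moves: Kg5, Kg4, Kh3, Kg3, e2.
Count: 5.

5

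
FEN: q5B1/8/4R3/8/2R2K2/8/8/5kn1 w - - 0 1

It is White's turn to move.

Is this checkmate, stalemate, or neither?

neither

White to move; white king on f4.
In check: no.
Legal moves for White include: Bh7, Bf7, Re8, Re7, Rh6, Rg6, Rf6, Rd6, Rec6, Rb6, Ra6, Re5, Ree4, Re3, Re2, Re1+, Kg5, Kf5, ... (list truncated; more exist).
White has legal moves and is not in check → neither.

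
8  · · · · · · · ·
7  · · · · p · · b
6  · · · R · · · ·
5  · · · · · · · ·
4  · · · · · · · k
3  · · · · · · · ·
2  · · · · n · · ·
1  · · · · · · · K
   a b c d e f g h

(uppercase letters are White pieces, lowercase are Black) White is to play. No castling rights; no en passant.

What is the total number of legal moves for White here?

White to move; king on h1.
In check: no.
Legal moves: Rd8, Rd7, Rh6+, Rg6, Rf6, Re6, Rc6, Rb6, Ra6, Rd5, Rd4+, Rd3, Rd2, Rd1, Kh2, Kg2.
Count: 16.

16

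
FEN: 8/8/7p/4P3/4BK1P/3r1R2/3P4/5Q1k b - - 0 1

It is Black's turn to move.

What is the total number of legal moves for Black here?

Black to move; king on h1.
In check: yes, from the white queen on f1.
Legal moves: Kh2.
Count: 1.

1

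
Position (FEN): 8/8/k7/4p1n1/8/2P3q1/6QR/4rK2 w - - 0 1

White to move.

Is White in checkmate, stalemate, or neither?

checkmate

White to move; white king on f1.
In check: yes, from the black rook on e1.
King squares — e1: attacked by Qg3; g1: attacked by Re1; e2: attacked by Re1; f2: attacked by Qg3; g2: own queen.
Legal moves for White: none.
In check with no legal moves → checkmate.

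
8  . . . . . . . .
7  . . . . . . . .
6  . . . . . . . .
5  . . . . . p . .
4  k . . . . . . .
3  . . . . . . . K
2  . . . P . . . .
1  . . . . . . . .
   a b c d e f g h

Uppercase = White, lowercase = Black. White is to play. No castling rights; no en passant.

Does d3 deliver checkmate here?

no

After d3: black king on a4; in check: no.
Black is not in check, so this cannot be checkmate.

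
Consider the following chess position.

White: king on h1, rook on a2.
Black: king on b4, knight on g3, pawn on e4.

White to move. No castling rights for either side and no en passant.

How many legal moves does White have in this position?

White to move; king on h1.
In check: yes, from the black knight on g3.
Legal moves: Kh2, Kg2, Kg1.
Count: 3.

3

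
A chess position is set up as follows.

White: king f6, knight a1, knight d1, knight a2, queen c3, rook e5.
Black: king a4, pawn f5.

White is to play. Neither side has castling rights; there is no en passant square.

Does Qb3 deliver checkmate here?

After Qb3: black king on a4; in check: yes, from the white queen on b3.
King squares — a3: attacked by Qb3; b3: attacked by Na1; b4: attacked by Na2; a5: attacked by Re5; b5: attacked by Qb3.
Black has no legal moves → checkmate.

yes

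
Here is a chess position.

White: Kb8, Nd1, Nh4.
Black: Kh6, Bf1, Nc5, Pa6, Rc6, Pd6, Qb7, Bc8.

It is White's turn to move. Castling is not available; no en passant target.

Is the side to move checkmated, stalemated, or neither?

White to move; white king on b8.
In check: yes, from the black queen on b7.
King squares — a7: attacked by Qb7; b7: attacked by Nc5; c7: attacked by Rc6; a8: attacked by Qb7; c8: attacked by Rc6.
Legal moves for White: none.
In check with no legal moves → checkmate.

checkmate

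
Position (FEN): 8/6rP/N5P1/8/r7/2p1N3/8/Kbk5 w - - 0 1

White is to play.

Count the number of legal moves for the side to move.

White to move; king on a1.
In check: yes, from the black rook on a4.
Legal moves: none.
Count: 0.

0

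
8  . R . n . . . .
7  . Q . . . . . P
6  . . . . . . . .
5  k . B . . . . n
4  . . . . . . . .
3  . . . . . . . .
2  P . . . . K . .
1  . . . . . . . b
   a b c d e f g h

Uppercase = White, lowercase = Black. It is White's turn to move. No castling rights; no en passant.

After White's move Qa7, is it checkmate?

After Qa7: black king on a5; in check: yes, from the white queen on a7.
King squares — a4: attacked by Qa7; b4: attacked by Bc5; b5: attacked by Rb8; a6: attacked by Qa7; b6: attacked by Bc5.
Black has no legal moves → checkmate.

yes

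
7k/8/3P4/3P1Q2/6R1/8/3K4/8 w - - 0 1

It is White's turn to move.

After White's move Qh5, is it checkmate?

After Qh5: black king on h8; in check: yes, from the white queen on h5.
King squares — g7: attacked by Rg4; h7: attacked by Qh5; g8: attacked by Rg4.
Black has no legal moves → checkmate.

yes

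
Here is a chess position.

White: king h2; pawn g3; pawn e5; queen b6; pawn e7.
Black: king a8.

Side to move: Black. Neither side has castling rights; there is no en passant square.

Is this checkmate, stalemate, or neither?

stalemate

Black to move; black king on a8.
In check: no.
King squares — a7: attacked by Qb6; b7: attacked by Qb6; b8: attacked by Qb6.
Legal moves for Black: none.
Not in check and no legal moves → stalemate.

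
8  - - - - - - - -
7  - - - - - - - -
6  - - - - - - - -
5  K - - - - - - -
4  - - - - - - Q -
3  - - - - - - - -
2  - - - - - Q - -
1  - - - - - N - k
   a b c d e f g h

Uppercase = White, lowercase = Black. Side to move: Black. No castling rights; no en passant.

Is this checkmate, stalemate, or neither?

Black to move; black king on h1.
In check: no.
King squares — g1: attacked by Qf2; g2: attacked by Qf2; h2: attacked by Nf1.
Legal moves for Black: none.
Not in check and no legal moves → stalemate.

stalemate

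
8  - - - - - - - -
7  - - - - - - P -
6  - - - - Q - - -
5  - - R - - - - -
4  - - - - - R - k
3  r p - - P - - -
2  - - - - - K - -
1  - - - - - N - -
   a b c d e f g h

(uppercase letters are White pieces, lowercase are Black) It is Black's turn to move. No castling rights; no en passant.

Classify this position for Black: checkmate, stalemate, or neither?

checkmate

Black to move; black king on h4.
In check: yes, from the white rook on f4.
King squares — g3: attacked by Nf1; h3: attacked by Qe6; g4: attacked by Rf4; g5: attacked by Rc5; h5: attacked by Rc5.
Legal moves for Black: none.
In check with no legal moves → checkmate.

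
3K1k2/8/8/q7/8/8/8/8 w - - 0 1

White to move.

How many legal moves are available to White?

White to move; king on d8.
In check: yes, from the black queen on a5.
Legal moves: Kc8, Kd7.
Count: 2.

2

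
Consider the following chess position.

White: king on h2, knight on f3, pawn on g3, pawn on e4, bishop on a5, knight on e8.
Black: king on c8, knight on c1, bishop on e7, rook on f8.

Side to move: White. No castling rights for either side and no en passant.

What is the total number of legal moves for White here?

24

White to move; king on h2.
In check: no.
Legal moves: Ng7, Nc7, Nf6, Nd6+, Bd8, Bc7, Bb6, Bb4, Bc3, Bd2, Be1, Ng5, Ne5, Nh4, Nd4, Nd2, Ng1, Ne1, Kh3, Kg2, Kh1, Kg1, e5, g4.
Count: 24.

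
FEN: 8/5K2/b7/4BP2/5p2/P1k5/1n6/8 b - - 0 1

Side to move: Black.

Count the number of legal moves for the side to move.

5

Black to move; king on c3.
In check: yes, from the white bishop on e5.
Legal moves: Kc4, Kd3, Kb3, Kd2, Kc2.
Count: 5.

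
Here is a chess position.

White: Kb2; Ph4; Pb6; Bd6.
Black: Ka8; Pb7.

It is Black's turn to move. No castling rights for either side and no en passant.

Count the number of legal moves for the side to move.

0

Black to move; king on a8.
In check: no.
Legal moves: none.
Count: 0.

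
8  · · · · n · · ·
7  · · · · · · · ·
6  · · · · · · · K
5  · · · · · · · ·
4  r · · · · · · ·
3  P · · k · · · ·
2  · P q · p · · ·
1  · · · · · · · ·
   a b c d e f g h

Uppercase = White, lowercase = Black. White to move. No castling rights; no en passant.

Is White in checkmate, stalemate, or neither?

White to move; white king on h6.
In check: no.
Legal moves for White: Kh7, Kg6, Kh5, Kg5, b3, b4.
White has 6 legal moves and is not in check → neither.

neither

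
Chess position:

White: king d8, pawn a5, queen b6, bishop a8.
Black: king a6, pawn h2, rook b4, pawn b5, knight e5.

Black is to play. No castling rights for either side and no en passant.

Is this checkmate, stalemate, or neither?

Black to move; black king on a6.
In check: yes, from the white queen on b6.
King squares — a5: attacked by Qb6; b5: own pawn; b6: attacked by Pa5; a7: attacked by Qb6; b7: attacked by Qb6.
Legal moves for Black: none.
In check with no legal moves → checkmate.

checkmate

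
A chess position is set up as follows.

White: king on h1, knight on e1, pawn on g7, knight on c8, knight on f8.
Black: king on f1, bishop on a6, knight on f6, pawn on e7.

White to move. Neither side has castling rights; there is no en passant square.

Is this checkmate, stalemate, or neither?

neither

White to move; white king on h1.
In check: no.
Legal moves for White: Nh7, Nd7, Ng6, Ne6, Nxe7, Na7, Nd6, Nb6, Kh2, Nf3, Nd3, Ng2, Nc2, g8=Q, g8=R, g8=B, g8=N.
White has 17 legal moves and is not in check → neither.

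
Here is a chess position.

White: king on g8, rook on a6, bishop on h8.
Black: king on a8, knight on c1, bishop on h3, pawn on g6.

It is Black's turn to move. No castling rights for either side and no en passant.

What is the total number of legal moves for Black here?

2

Black to move; king on a8.
In check: yes, from the white rook on a6.
Legal moves: Kb8, Kb7.
Count: 2.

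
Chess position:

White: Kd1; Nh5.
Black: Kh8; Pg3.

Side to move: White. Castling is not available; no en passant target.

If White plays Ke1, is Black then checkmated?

no

After Ke1: black king on h8; in check: no.
Black is not in check, so this cannot be checkmate.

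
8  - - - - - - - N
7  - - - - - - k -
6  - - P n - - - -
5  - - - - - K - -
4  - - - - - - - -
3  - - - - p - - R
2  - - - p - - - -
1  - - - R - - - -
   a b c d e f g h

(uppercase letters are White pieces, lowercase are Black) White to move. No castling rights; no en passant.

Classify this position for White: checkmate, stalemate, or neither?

neither

White to move; white king on f5.
In check: yes, from the black knight on d6.
Legal moves for White: Ke6, Kg5, Ke5, Kg4, Kf4.
White is in check but has 5 legal moves → neither.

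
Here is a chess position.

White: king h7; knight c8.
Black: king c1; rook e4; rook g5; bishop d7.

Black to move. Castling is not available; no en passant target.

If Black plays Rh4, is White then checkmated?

After Rh4: white king on h7; in check: yes, from the black rook on h4.
King squares — g6: attacked by Rg5; h6: attacked by Rh4; g7: attacked by Rg5; g8: attacked by Rg5; h8: attacked by Rh4.
White has no legal moves → checkmate.

yes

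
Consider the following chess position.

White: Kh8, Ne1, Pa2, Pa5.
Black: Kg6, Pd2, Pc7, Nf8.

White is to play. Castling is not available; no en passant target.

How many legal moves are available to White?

8

White to move; king on h8.
In check: no.
Legal moves: Kg8, Nf3, Nd3, Ng2, Nc2, a6, a3, a4.
Count: 8.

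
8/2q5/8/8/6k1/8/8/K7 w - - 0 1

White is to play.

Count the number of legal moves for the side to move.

White to move; king on a1.
In check: no.
Legal moves: Kb2, Ka2, Kb1.
Count: 3.

3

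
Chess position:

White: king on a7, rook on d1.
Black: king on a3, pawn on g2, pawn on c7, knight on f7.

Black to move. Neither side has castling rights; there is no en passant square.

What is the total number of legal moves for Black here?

Black to move; king on a3.
In check: no.
Legal moves: Nh8, Nd8, Nh6, Nd6, Ng5, Ne5, Kb4, Ka4, Kb3, Kb2, Ka2, c6, g1=Q+, g1=R, g1=B+, g1=N, c5.
Count: 17.

17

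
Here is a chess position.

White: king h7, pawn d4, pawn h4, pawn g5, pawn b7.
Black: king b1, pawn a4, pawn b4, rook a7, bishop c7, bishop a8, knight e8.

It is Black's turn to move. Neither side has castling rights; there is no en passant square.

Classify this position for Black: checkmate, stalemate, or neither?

neither

Black to move; black king on b1.
In check: no.
Legal moves for Black include: Ng7, Nf6+, Nd6, Bxb7, Bd8, Bb8, Bd6, Bb6, Be5, Ba5, Bf4, Bg3, Bh2, Rxb7, Ra6, Ra5, Kc2, Kb2, ... (list truncated; more exist).
Black has legal moves and is not in check → neither.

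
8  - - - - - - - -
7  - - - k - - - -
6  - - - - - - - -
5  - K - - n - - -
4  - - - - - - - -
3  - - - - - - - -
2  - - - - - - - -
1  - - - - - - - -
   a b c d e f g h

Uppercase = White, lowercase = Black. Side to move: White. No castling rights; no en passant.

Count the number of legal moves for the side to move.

White to move; king on b5.
In check: no.
Legal moves: Kb6, Ka6, Kc5, Ka5, Kb4, Ka4.
Count: 6.

6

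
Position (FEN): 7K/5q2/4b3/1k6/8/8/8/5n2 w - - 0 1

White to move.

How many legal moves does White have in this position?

White to move; king on h8.
In check: no.
Legal moves: none.
Count: 0.

0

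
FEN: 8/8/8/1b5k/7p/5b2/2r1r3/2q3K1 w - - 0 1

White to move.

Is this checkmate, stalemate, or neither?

checkmate

White to move; white king on g1.
In check: yes, from the black queen on c1.
King squares — f1: attacked by Qc1; h1: attacked by Qc1; f2: attacked by Re2; g2: attacked by Re2; h2: attacked by Re2.
Legal moves for White: none.
In check with no legal moves → checkmate.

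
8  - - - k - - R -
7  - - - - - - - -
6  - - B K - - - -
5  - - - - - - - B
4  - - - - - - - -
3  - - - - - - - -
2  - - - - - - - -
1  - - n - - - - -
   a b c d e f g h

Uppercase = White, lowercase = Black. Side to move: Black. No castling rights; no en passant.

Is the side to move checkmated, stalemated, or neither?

checkmate

Black to move; black king on d8.
In check: yes, from the white rook on g8.
King squares — c7: attacked by Kd6; d7: attacked by Bc6; e7: attacked by Kd6; c8: attacked by Rg8; e8: attacked by Bh5.
Legal moves for Black: none.
In check with no legal moves → checkmate.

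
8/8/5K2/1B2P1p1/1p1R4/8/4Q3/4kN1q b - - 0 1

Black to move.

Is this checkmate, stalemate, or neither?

Black to move; black king on e1.
In check: yes, from the white queen on e2.
King squares — d1: attacked by Qe2; f1: attacked by Qe2; d2: attacked by Nf1; e2: attacked by Bb5; f2: attacked by Qe2.
Legal moves for Black: none.
In check with no legal moves → checkmate.

checkmate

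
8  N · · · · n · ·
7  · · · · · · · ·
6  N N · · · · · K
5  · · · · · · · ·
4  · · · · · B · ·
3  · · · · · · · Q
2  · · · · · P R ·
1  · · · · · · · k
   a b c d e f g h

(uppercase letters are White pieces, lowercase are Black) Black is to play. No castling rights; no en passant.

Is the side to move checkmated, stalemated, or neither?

checkmate

Black to move; black king on h1.
In check: yes, from the white queen on h3.
King squares — g1: attacked by Rg2; g2: attacked by Qh3; h2: attacked by Rg2.
Legal moves for Black: none.
In check with no legal moves → checkmate.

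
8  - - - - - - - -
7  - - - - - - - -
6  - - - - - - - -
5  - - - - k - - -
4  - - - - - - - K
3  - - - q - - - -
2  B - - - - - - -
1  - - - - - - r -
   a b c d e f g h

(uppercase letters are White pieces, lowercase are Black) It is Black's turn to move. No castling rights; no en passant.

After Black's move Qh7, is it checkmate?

yes

After Qh7: white king on h4; in check: yes, from the black queen on h7.
King squares — g3: attacked by Rg1; h3: attacked by Qh7; g4: attacked by Rg1; g5: attacked by Rg1; h5: attacked by Qh7.
White has no legal moves → checkmate.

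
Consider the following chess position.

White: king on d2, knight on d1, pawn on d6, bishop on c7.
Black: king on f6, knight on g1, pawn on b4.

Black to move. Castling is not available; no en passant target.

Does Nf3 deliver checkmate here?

After Nf3: white king on d2; in check: yes, from the black knight on f3.
White has 5 legal replies: Ke3, Kd3, Ke2, Kc2, Kc1.
In check but a legal move exists → not checkmate.

no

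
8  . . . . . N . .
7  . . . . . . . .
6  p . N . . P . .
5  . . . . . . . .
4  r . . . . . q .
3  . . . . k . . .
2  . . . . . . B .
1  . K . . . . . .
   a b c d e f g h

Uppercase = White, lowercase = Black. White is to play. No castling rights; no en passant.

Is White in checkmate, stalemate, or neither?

neither

White to move; white king on b1.
In check: no.
Legal moves for White include: Nh7, Nd7, Ng6, Ne6, Nd8, Nb8, Ne7, Na7, Ne5, Na5, Nd4, Nb4, Bd5, Be4, Bh3, Bf3, Bh1, Bf1, ... (list truncated; more exist).
White has legal moves and is not in check → neither.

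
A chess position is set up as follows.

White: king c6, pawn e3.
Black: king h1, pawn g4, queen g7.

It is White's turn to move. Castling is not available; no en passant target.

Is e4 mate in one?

After e4: black king on h1; in check: no.
Black is not in check, so this cannot be checkmate.

no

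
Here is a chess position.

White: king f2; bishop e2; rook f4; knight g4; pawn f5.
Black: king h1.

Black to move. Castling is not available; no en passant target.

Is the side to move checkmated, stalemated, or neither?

Black to move; black king on h1.
In check: no.
King squares — g1: attacked by Kf2; g2: attacked by Kf2; h2: attacked by Ng4.
Legal moves for Black: none.
Not in check and no legal moves → stalemate.

stalemate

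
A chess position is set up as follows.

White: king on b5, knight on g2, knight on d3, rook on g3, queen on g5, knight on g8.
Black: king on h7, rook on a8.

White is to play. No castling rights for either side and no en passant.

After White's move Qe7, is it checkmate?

After Qe7: black king on h7; in check: yes, from the white queen on e7.
Black has 1 legal reply: Kh8.
In check but a legal move exists → not checkmate.

no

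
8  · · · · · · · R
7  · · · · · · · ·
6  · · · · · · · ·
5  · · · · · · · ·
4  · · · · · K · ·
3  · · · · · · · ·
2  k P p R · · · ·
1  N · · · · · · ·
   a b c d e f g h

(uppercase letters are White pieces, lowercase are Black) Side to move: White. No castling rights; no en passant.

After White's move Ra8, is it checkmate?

no

After Ra8: black king on a2; in check: yes, from the white rook on a8.
Black has 2 legal replies: Kxb2, Kb1.
In check but a legal move exists → not checkmate.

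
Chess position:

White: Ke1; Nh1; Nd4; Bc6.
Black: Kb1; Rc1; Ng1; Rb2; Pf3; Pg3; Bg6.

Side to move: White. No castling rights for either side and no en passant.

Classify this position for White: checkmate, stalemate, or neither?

checkmate

White to move; white king on e1.
In check: yes, from the black rook on c1.
King squares — d1: attacked by Rc1; f1: attacked by Rc1; d2: attacked by Rb2; e2: attacked by Ng1; f2: attacked by Rb2.
Legal moves for White: none.
In check with no legal moves → checkmate.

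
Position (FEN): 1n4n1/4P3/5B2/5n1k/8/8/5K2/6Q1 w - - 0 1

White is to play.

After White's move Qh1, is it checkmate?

After Qh1: black king on h5; in check: yes, from the white queen on h1.
Black has 3 legal replies: Kg6, Kg4, Nh4.
In check but a legal move exists → not checkmate.

no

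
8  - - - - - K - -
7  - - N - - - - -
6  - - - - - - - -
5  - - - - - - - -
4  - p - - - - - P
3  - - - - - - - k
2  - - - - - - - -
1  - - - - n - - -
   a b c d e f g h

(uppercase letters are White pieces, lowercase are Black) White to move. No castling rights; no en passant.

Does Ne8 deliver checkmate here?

no

After Ne8: black king on h3; in check: no.
Black is not in check, so this cannot be checkmate.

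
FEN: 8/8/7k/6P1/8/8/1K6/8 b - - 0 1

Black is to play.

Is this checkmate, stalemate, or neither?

neither

Black to move; black king on h6.
In check: yes, from the white pawn on g5.
King squares — g5: available; h5: available; g6: available; g7: available; h7: available.
Legal moves for Black: Kh7, Kg7, Kg6, Kh5, Kxg5.
Black is in check but has 5 legal moves → neither.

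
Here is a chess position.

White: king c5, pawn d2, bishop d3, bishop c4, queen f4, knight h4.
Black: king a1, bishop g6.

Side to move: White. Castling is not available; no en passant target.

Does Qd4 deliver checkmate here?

yes

After Qd4: black king on a1; in check: yes, from the white queen on d4.
King squares — b1: attacked by Bd3; a2: attacked by Bc4; b2: attacked by Qd4.
Black has no legal moves → checkmate.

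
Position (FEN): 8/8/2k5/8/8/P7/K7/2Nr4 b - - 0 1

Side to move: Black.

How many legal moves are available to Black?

20

Black to move; king on c6.
In check: no.
Legal moves: Kd7, Kc7, Kb7, Kd6, Kb6, Kd5, Kc5, Kb5, Rd8, Rd7, Rd6, Rd5, Rd4, Rd3, Rd2+, Rh1, Rg1, Rf1, Re1, Rxc1.
Count: 20.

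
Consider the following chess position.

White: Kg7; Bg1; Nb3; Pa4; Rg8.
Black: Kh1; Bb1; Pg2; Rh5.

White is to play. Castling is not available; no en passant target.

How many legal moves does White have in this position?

White to move; king on g7.
In check: no.
Legal moves: Rh8, Rf8, Re8, Rd8, Rc8, Rb8, Ra8, Kf8, Kf7, Kf6, Nc5, Na5, Nd4, Nd2, Nc1, Na1, Ba7, Bb6, Bc5, Bd4, Be3, Bh2, Bf2, a5.
Count: 24.

24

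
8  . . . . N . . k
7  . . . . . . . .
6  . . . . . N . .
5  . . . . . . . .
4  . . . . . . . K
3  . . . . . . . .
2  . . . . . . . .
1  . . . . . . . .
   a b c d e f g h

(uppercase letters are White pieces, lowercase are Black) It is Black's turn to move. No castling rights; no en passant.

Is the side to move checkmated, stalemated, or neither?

stalemate

Black to move; black king on h8.
In check: no.
King squares — g7: attacked by Ne8; h7: attacked by Nf6; g8: attacked by Nf6.
Legal moves for Black: none.
Not in check and no legal moves → stalemate.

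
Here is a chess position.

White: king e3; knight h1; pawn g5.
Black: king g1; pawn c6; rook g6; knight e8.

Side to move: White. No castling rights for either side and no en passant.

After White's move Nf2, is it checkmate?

no

After Nf2: black king on g1; in check: no.
Black is not in check, so this cannot be checkmate.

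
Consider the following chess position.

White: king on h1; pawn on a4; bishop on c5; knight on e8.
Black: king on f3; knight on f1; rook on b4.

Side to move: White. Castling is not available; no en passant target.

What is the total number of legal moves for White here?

16

White to move; king on h1.
In check: no.
Legal moves: Ng7, Nc7, Nf6, Nd6, Bf8, Be7, Ba7, Bd6, Bb6, Bd4, Bxb4, Be3, Bf2, Bg1, Kg1, a5.
Count: 16.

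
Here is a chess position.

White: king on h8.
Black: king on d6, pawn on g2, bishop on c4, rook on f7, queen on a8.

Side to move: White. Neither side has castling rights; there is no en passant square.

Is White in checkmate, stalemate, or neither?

checkmate

White to move; white king on h8.
In check: yes, from the black queen on a8.
King squares — g7: attacked by Rf7; h7: attacked by Rf7; g8: attacked by Qa8.
Legal moves for White: none.
In check with no legal moves → checkmate.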